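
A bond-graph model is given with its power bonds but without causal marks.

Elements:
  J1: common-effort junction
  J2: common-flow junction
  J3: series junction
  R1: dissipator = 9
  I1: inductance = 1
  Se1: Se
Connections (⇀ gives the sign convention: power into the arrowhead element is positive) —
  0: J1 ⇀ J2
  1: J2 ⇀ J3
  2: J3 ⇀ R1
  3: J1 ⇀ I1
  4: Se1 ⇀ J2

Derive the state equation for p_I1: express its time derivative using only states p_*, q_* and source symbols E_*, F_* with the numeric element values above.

#4 →J2  (Se1 (Se) sets effort on bond)
#3 →I1  (prefer integral on I1)
#0 →J1  (only one effort-in slot at J1)
#1 →J2  (1-jn J2 has f-setter on 0)
#2 →J3  (J3: bond 1 brought flow, rest push out)

dp_I1/dt = -E_Se1 - 9*p_I1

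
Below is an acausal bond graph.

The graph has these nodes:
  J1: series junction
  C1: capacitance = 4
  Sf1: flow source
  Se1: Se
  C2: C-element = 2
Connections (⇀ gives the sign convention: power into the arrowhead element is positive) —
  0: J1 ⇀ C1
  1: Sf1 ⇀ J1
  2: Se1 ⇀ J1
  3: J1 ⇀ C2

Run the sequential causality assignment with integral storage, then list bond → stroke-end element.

b1 |Sf1  (Sf1 fixes flow; stroke at Sf1)
b2 |J1  (Se1 (Se) sets effort on bond)
b0 |J1  (J1: bond 1 brought flow, rest push out)
b3 |J1  (1-jn J1 has f-setter on 1)

#0 |J1
#1 |Sf1
#2 |J1
#3 |J1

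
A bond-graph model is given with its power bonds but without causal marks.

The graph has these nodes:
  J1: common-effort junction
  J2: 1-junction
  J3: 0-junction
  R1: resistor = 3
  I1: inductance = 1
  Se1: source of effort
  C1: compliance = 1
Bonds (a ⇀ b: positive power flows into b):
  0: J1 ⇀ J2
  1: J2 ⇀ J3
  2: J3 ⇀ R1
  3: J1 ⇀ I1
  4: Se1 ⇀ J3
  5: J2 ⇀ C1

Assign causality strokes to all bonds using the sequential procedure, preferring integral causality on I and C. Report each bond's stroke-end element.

#0 stroke→J1
#1 stroke→J2
#2 stroke→R1
#3 stroke→I1
#4 stroke→J3
#5 stroke→J2

bond 4 stroke→J3  (Se1: effort source, stroke at far end)
bond 1 stroke→J2  (J3: bond 4 brought effort, rest push out)
bond 2 stroke→R1  (J3 effort already set via bond 4)
bond 3 stroke→I1  (I1 integral (f out))
bond 0 stroke→J1  (only one effort-in slot at J1)
bond 5 stroke→J2  (1-jn J2 has f-setter on 0)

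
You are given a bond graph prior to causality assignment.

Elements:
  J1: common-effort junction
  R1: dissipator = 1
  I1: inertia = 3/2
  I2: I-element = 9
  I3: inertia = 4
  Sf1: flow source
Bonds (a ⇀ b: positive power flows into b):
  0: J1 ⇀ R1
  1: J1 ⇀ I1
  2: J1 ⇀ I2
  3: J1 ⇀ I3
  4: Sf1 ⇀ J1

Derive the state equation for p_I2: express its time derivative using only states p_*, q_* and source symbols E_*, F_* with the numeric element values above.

#4 →Sf1  (Sf1: flow source, stroke at near end)
#1 →I1  (I1: I, integral causality)
#2 →I2  (prefer integral on I2)
#3 →I3  (I3 integral (f out))
#0 →J1  (J1: last free bond brings effort in)

dp_I2/dt = F_Sf1 - 2*p_I1/3 - p_I2/9 - p_I3/4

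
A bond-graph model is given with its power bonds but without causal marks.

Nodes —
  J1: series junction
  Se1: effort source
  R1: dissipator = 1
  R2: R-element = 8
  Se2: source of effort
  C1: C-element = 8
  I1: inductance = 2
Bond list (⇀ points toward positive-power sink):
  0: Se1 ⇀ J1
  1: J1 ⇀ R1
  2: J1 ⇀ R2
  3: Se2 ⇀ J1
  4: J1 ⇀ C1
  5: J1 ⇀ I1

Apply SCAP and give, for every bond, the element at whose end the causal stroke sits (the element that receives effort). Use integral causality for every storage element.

b0 stroke at J1
b1 stroke at J1
b2 stroke at J1
b3 stroke at J1
b4 stroke at J1
b5 stroke at I1

bond 0 stroke at J1  (Se1 fixes effort; stroke away)
bond 3 stroke at J1  (Se2 (Se) sets effort on bond)
bond 4 stroke at J1  (C1 integral (e out))
bond 5 stroke at I1  (prefer integral on I1)
bond 1 stroke at J1  (common-f at J1 fixed by 5)
bond 2 stroke at J1  (common-f at J1 fixed by 5)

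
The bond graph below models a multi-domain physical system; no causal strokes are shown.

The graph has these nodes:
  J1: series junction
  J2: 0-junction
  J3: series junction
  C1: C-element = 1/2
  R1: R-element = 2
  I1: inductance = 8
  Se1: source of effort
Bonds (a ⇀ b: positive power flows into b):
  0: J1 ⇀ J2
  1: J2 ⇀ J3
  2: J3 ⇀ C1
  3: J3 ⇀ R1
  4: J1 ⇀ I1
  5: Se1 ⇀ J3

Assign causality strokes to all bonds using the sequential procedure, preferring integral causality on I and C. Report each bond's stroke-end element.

bond 0 stroke→J1
bond 1 stroke→J2
bond 2 stroke→J3
bond 3 stroke→J3
bond 4 stroke→I1
bond 5 stroke→J3

#5 |J3  (source Se1 imposes e)
#2 |J3  (C1 integral (e out))
#4 |I1  (I1 outputs flow p/I1)
#0 |J1  (J1: bond 4 brought flow, rest push out)
#1 |J2  (closing 0-jn rule on J2)
#3 |J3  (J3: bond 1 brought flow, rest push out)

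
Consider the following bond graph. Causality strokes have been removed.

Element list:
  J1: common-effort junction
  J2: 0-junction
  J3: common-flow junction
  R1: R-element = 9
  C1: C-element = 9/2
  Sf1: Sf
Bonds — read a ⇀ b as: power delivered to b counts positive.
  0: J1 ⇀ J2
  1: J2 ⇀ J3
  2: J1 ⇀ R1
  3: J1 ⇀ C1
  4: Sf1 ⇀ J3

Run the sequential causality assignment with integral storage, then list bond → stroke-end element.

bond 4 stroke at Sf1  (Sf1: flow source, stroke at near end)
bond 1 stroke at J3  (J3: bond 4 brought flow, rest push out)
bond 0 stroke at J2  (J2: last free bond brings effort in)
bond 3 stroke at J1  (C1: C, integral causality)
bond 2 stroke at R1  (common-e at J1 fixed by 3)

β0 stroke at J2
β1 stroke at J3
β2 stroke at R1
β3 stroke at J1
β4 stroke at Sf1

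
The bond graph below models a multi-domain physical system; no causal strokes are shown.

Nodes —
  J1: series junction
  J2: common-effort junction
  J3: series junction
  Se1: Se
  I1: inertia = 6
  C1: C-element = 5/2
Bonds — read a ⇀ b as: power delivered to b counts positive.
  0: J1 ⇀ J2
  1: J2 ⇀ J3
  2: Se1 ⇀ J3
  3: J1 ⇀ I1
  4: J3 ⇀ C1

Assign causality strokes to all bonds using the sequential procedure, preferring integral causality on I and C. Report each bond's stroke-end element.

#0 |J1
#1 |J2
#2 |J3
#3 |I1
#4 |J3

β2 stroke→J3  (Se1 fixes effort; stroke away)
β3 stroke→I1  (I1 outputs flow p/I1)
β0 stroke→J1  (J1: bond 3 brought flow, rest push out)
β1 stroke→J2  (only one effort-in slot at J2)
β4 stroke→J3  (1-jn J3 has f-setter on 1)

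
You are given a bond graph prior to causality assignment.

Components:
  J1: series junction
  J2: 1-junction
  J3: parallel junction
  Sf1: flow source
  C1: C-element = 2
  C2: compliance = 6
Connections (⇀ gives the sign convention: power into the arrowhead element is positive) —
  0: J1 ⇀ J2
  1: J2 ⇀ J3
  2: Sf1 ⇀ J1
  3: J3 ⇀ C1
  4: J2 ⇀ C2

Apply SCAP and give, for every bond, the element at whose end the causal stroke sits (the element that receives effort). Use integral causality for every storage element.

#2 →Sf1  (Sf1 (Sf) sets flow on bond)
#0 →J1  (common-f at J1 fixed by 2)
#1 →J2  (J2 flow already set via bond 0)
#4 →J2  (1-jn J2 has f-setter on 0)
#3 →J3  (closing 0-jn rule on J3)

bond 0 stroke at J1
bond 1 stroke at J2
bond 2 stroke at Sf1
bond 3 stroke at J3
bond 4 stroke at J2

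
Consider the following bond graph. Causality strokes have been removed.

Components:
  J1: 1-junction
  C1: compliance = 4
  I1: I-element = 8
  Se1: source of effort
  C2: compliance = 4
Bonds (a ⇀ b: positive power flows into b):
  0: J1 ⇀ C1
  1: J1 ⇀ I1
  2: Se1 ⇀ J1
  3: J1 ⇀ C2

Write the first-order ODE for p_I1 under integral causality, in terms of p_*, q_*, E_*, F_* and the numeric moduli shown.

dp_I1/dt = E_Se1 - q_C1/4 - q_C2/4

bond 2 stroke→J1  (source Se1 imposes e)
bond 0 stroke→J1  (C1 outputs effort q/C1)
bond 1 stroke→I1  (prefer integral on I1)
bond 3 stroke→J1  (J1 flow already set via bond 1)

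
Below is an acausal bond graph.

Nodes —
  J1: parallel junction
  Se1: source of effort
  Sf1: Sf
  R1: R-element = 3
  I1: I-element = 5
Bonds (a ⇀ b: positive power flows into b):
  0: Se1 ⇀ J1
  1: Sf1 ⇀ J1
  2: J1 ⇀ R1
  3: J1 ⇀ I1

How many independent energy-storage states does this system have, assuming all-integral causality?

b0 →J1  (source Se1 imposes e)
b1 →Sf1  (source Sf1 imposes f)
b2 →R1  (J1: bond 0 brought effort, rest push out)
b3 →I1  (0-jn J1 has e-setter on 0)

1  (I1 all integral)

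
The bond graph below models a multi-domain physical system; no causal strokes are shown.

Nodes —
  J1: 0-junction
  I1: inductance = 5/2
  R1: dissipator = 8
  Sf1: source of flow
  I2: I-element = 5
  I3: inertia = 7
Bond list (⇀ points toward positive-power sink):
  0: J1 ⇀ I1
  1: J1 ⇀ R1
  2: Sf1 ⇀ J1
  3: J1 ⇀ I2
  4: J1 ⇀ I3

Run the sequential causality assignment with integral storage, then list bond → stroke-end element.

#2 →Sf1  (Sf1 fixes flow; stroke at Sf1)
#0 →I1  (prefer integral on I1)
#3 →I2  (I2 integral (f out))
#4 →I3  (I3 integral (f out))
#1 →J1  (J1: last free bond brings effort in)

β0 →I1
β1 →J1
β2 →Sf1
β3 →I2
β4 →I3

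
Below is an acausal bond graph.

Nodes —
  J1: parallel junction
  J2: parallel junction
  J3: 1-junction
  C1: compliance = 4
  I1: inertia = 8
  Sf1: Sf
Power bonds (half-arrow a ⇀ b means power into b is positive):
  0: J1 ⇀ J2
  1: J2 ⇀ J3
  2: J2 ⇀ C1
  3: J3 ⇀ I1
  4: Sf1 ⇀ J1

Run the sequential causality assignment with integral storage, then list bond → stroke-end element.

b0 stroke→J1
b1 stroke→J3
b2 stroke→J2
b3 stroke→I1
b4 stroke→Sf1

b4 |Sf1  (source Sf1 imposes f)
b0 |J1  (closing 0-jn rule on J1)
b2 |J2  (C1 integral (e out))
b1 |J3  (0-jn J2 has e-setter on 2)
b3 |I1  (J3: last free bond brings flow in)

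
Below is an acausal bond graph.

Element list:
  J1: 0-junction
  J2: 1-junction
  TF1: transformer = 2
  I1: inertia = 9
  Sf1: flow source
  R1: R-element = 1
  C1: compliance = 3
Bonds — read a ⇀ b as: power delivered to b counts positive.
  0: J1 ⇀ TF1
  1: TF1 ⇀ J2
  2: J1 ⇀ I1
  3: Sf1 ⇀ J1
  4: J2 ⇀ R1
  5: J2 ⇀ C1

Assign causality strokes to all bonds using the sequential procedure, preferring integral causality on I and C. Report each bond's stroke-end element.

b0 |J1
b1 |TF1
b2 |I1
b3 |Sf1
b4 |J2
b5 |J2

#3 stroke→Sf1  (Sf1: flow source, stroke at near end)
#2 stroke→I1  (I1: I, integral causality)
#0 stroke→J1  (J1: last free bond brings effort in)
#1 stroke→TF1  (TF TF1: opposite of bond 0)
#4 stroke→J2  (J2 flow already set via bond 1)
#5 stroke→J2  (common-f at J2 fixed by 1)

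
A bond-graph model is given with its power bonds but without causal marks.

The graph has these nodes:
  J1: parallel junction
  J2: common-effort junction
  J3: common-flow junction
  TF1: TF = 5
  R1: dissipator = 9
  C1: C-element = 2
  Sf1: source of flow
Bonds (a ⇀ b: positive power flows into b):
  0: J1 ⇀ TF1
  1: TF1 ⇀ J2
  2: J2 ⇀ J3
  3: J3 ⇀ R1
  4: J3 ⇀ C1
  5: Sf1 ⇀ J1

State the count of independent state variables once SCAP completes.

1  (C1 all integral)

bond 5 stroke→Sf1  (Sf1: flow source, stroke at near end)
bond 0 stroke→J1  (J1: last free bond brings effort in)
bond 1 stroke→TF1  (TF1 one-in-one-out from 0)
bond 2 stroke→J2  (J2 needs exactly one e-in)
bond 3 stroke→J3  (J3: bond 2 brought flow, rest push out)
bond 4 stroke→J3  (J3 flow already set via bond 2)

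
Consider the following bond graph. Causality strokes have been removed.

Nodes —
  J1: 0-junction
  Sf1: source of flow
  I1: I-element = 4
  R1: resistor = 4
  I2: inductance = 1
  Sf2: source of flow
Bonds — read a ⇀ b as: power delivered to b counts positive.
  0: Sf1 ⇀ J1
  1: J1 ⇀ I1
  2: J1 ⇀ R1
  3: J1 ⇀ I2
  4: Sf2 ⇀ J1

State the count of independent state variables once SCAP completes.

β0 stroke→Sf1  (Sf1: flow source, stroke at near end)
β4 stroke→Sf2  (source Sf2 imposes f)
β1 stroke→I1  (I1 integral (f out))
β3 stroke→I2  (prefer integral on I2)
β2 stroke→J1  (closing 0-jn rule on J1)

2  (I1, I2 all integral)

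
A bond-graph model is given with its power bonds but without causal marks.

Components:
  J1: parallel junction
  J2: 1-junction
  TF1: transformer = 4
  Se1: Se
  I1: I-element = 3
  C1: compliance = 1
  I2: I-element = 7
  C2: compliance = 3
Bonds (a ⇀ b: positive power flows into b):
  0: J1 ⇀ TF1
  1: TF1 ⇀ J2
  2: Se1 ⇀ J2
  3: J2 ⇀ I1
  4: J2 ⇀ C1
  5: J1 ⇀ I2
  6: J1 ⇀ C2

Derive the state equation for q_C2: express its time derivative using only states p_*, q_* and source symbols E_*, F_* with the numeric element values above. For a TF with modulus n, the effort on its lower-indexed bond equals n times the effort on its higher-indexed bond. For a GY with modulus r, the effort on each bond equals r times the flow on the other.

β2 stroke→J2  (Se1: effort source, stroke at far end)
β3 stroke→I1  (I1 integral (f out))
β1 stroke→J2  (J2 flow already set via bond 3)
β4 stroke→J2  (J2 flow already set via bond 3)
β0 stroke→TF1  (through TF1, causality passes straight; one stroke at TF1)
β5 stroke→I2  (I2 integral (f out))
β6 stroke→J1  (closing 0-jn rule on J1)

dq_C2/dt = -p_I1/12 - p_I2/7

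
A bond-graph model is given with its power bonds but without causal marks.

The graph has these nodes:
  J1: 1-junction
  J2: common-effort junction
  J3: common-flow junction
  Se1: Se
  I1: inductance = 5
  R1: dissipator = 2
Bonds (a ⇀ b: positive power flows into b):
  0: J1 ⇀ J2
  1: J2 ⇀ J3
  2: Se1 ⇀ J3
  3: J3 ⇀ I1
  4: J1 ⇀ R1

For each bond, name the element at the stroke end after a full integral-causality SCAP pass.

bond 2 stroke→J3  (source Se1 imposes e)
bond 3 stroke→I1  (I1: I, integral causality)
bond 1 stroke→J3  (J3 flow already set via bond 3)
bond 0 stroke→J2  (J2: last free bond brings effort in)
bond 4 stroke→J1  (common-f at J1 fixed by 0)

#0 →J2
#1 →J3
#2 →J3
#3 →I1
#4 →J1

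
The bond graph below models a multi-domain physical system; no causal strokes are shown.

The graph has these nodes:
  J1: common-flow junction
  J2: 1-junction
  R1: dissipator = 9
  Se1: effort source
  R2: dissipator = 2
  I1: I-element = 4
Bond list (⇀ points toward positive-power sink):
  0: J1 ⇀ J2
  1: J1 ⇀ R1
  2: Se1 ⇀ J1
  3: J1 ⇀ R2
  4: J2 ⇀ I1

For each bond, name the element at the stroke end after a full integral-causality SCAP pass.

β2 stroke→J1  (Se1 (Se) sets effort on bond)
β4 stroke→I1  (prefer integral on I1)
β0 stroke→J2  (J2: bond 4 brought flow, rest push out)
β1 stroke→J1  (J1: bond 0 brought flow, rest push out)
β3 stroke→J1  (J1 flow already set via bond 0)

#0 →J2
#1 →J1
#2 →J1
#3 →J1
#4 →I1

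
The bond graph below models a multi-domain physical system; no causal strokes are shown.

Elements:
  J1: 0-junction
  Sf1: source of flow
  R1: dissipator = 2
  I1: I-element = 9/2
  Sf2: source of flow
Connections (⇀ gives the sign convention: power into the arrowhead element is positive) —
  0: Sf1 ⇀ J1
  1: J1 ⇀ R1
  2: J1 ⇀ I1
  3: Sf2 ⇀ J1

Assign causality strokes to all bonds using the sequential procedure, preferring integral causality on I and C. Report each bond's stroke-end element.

b0 stroke→Sf1
b1 stroke→J1
b2 stroke→I1
b3 stroke→Sf2

b0 |Sf1  (Sf1 fixes flow; stroke at Sf1)
b3 |Sf2  (Sf2 fixes flow; stroke at Sf2)
b2 |I1  (I1: I, integral causality)
b1 |J1  (only one effort-in slot at J1)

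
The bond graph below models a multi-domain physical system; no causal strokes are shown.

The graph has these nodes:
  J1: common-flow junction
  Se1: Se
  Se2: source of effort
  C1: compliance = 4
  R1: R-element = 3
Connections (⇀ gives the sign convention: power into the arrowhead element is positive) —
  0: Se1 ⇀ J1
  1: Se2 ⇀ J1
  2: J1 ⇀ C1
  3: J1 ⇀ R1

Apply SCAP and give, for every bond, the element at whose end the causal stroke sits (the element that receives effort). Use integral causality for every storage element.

#0 →J1
#1 →J1
#2 →J1
#3 →R1

#0 |J1  (Se1 (Se) sets effort on bond)
#1 |J1  (Se2 fixes effort; stroke away)
#2 |J1  (prefer integral on C1)
#3 |R1  (closing 1-jn rule on J1)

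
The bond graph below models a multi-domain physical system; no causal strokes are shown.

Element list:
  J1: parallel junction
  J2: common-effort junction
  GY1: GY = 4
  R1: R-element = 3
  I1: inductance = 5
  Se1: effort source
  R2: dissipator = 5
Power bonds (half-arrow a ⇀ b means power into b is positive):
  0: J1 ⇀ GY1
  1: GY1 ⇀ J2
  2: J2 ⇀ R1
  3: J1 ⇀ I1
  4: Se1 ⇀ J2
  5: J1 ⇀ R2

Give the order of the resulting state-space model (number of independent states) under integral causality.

b4 →J2  (source Se1 imposes e)
b1 →GY1  (J2: bond 4 brought effort, rest push out)
b2 →R1  (J2 effort already set via bond 4)
b0 →GY1  (GY GY1: same side as bond 1)
b3 →I1  (prefer integral on I1)
b5 →J1  (J1 needs exactly one e-in)

1  (I1 all integral)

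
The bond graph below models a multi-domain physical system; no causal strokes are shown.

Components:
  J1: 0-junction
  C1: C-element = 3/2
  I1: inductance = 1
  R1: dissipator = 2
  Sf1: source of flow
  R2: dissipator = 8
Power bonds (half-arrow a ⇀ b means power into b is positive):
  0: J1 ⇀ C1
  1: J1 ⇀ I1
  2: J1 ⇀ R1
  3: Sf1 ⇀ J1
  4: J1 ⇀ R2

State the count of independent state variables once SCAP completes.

2  (C1, I1 all integral)

β3 |Sf1  (Sf1 fixes flow; stroke at Sf1)
β0 |J1  (C1: C, integral causality)
β1 |I1  (common-e at J1 fixed by 0)
β2 |R1  (common-e at J1 fixed by 0)
β4 |R2  (J1 effort already set via bond 0)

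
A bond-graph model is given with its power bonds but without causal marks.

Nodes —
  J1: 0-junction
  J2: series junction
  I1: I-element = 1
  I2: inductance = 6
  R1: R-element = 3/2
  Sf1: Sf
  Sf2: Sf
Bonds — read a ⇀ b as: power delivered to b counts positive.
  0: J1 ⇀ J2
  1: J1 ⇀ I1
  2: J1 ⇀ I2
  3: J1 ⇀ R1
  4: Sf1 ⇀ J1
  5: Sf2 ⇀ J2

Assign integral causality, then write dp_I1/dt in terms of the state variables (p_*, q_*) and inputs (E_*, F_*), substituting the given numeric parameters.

dp_I1/dt = 3*F_Sf1/2 - 3*F_Sf2/2 - 3*p_I1/2 - p_I2/4

#4 |Sf1  (Sf1 fixes flow; stroke at Sf1)
#5 |Sf2  (Sf2: flow source, stroke at near end)
#0 |J2  (J2: bond 5 brought flow, rest push out)
#1 |I1  (prefer integral on I1)
#2 |I2  (I2 outputs flow p/I2)
#3 |J1  (J1 needs exactly one e-in)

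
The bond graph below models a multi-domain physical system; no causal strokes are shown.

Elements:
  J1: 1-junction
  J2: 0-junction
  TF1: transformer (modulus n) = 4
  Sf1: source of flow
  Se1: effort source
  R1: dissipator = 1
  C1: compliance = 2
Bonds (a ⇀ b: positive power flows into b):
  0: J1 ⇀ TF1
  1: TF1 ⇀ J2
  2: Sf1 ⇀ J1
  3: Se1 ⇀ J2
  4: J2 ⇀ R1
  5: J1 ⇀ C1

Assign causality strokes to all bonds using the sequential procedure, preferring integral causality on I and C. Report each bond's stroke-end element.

β2 stroke at Sf1  (Sf1 (Sf) sets flow on bond)
β3 stroke at J2  (Se1 (Se) sets effort on bond)
β0 stroke at J1  (J1 flow already set via bond 2)
β5 stroke at J1  (common-f at J1 fixed by 2)
β1 stroke at TF1  (0-jn J2 has e-setter on 3)
β4 stroke at R1  (0-jn J2 has e-setter on 3)

b0 stroke at J1
b1 stroke at TF1
b2 stroke at Sf1
b3 stroke at J2
b4 stroke at R1
b5 stroke at J1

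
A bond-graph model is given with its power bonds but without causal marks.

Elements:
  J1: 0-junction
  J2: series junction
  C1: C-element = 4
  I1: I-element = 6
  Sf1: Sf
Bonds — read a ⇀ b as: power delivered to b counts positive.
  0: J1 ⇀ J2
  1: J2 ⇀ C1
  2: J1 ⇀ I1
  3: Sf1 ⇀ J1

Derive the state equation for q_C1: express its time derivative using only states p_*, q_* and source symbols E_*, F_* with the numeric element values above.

dq_C1/dt = F_Sf1 - p_I1/6

#3 →Sf1  (source Sf1 imposes f)
#1 →J2  (prefer integral on C1)
#0 →J1  (only one flow-in slot at J2)
#2 →I1  (J1: bond 0 brought effort, rest push out)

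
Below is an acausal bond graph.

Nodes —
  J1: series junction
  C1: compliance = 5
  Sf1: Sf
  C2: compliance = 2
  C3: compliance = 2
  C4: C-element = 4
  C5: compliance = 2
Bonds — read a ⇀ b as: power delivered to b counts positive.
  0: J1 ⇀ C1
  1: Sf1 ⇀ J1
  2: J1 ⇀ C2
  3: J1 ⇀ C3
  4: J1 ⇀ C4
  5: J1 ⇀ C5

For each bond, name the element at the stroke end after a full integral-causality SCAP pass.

#1 stroke at Sf1  (source Sf1 imposes f)
#0 stroke at J1  (J1 flow already set via bond 1)
#2 stroke at J1  (J1 flow already set via bond 1)
#3 stroke at J1  (1-jn J1 has f-setter on 1)
#4 stroke at J1  (J1 flow already set via bond 1)
#5 stroke at J1  (J1 flow already set via bond 1)

b0 |J1
b1 |Sf1
b2 |J1
b3 |J1
b4 |J1
b5 |J1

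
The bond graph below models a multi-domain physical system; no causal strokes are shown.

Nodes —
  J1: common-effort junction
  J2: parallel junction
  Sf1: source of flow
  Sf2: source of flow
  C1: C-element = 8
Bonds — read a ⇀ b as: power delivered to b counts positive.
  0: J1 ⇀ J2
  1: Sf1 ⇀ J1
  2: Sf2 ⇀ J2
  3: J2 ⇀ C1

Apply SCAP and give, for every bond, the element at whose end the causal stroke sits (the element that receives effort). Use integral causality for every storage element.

β1 stroke→Sf1  (Sf1 (Sf) sets flow on bond)
β2 stroke→Sf2  (Sf2 fixes flow; stroke at Sf2)
β0 stroke→J1  (only one effort-in slot at J1)
β3 stroke→J2  (closing 0-jn rule on J2)

bond 0 →J1
bond 1 →Sf1
bond 2 →Sf2
bond 3 →J2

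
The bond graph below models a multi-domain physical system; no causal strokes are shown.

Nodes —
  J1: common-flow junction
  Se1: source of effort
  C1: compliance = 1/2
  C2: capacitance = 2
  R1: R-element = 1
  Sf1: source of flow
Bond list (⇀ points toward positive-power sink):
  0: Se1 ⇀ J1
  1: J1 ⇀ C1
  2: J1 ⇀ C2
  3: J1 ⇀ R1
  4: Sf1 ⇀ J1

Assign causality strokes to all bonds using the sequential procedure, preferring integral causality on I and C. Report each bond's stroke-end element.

bond 0 |J1
bond 1 |J1
bond 2 |J1
bond 3 |J1
bond 4 |Sf1

bond 0 |J1  (Se1 (Se) sets effort on bond)
bond 4 |Sf1  (Sf1: flow source, stroke at near end)
bond 1 |J1  (1-jn J1 has f-setter on 4)
bond 2 |J1  (common-f at J1 fixed by 4)
bond 3 |J1  (1-jn J1 has f-setter on 4)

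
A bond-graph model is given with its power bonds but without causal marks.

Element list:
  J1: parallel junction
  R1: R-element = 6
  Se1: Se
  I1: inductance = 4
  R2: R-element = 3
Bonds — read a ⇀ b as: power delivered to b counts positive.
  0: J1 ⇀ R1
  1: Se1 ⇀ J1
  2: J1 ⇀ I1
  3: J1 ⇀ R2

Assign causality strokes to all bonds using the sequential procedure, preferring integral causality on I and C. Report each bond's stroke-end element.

β0 →R1
β1 →J1
β2 →I1
β3 →R2

bond 1 |J1  (source Se1 imposes e)
bond 0 |R1  (J1: bond 1 brought effort, rest push out)
bond 2 |I1  (0-jn J1 has e-setter on 1)
bond 3 |R2  (0-jn J1 has e-setter on 1)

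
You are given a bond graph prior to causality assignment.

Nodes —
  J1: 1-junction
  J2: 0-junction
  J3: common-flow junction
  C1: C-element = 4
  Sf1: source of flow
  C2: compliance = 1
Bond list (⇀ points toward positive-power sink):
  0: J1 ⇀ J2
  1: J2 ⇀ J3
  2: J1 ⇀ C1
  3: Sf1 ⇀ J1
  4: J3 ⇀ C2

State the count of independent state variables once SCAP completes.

2  (C1, C2 all integral)

#3 stroke→Sf1  (Sf1: flow source, stroke at near end)
#0 stroke→J1  (1-jn J1 has f-setter on 3)
#2 stroke→J1  (J1 flow already set via bond 3)
#1 stroke→J2  (J2: last free bond brings effort in)
#4 stroke→J3  (1-jn J3 has f-setter on 1)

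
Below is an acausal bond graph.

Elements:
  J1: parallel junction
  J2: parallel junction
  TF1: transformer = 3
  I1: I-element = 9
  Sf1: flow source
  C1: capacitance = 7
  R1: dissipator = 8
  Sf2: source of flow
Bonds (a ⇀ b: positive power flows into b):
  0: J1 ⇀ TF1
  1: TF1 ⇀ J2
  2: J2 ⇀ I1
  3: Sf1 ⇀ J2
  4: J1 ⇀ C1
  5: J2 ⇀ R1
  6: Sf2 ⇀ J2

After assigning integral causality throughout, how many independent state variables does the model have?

2  (C1, I1 all integral)

β3 |Sf1  (source Sf1 imposes f)
β6 |Sf2  (Sf2 fixes flow; stroke at Sf2)
β2 |I1  (I1: I, integral causality)
β4 |J1  (C1: C, integral causality)
β0 |TF1  (J1 effort already set via bond 4)
β1 |J2  (through TF1, causality passes straight; one stroke at TF1)
β5 |R1  (common-e at J2 fixed by 1)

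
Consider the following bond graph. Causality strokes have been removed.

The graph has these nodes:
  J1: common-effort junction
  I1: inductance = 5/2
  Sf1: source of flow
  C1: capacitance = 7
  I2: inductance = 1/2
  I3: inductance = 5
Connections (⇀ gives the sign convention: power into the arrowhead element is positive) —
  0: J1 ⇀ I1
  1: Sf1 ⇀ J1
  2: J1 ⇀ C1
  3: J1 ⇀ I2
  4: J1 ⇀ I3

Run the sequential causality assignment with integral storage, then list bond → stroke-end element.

bond 0 stroke at I1
bond 1 stroke at Sf1
bond 2 stroke at J1
bond 3 stroke at I2
bond 4 stroke at I3

b1 →Sf1  (source Sf1 imposes f)
b0 →I1  (prefer integral on I1)
b2 →J1  (C1: C, integral causality)
b3 →I2  (J1 effort already set via bond 2)
b4 →I3  (common-e at J1 fixed by 2)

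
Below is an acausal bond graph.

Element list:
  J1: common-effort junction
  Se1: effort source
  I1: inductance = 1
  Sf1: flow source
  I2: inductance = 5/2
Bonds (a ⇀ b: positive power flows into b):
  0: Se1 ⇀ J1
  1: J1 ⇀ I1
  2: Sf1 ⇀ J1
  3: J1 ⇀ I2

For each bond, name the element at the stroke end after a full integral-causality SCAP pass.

b0 stroke at J1  (Se1 fixes effort; stroke away)
b2 stroke at Sf1  (Sf1 (Sf) sets flow on bond)
b1 stroke at I1  (J1 effort already set via bond 0)
b3 stroke at I2  (J1 effort already set via bond 0)

β0 →J1
β1 →I1
β2 →Sf1
β3 →I2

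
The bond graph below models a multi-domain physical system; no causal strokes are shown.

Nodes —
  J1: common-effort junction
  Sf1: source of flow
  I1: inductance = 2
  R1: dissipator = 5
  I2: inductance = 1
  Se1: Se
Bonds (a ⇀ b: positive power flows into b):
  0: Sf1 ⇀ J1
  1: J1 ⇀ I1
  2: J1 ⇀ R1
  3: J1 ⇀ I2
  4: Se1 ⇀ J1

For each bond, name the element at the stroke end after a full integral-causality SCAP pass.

#0 stroke→Sf1  (Sf1 (Sf) sets flow on bond)
#4 stroke→J1  (Se1 (Se) sets effort on bond)
#1 stroke→I1  (J1: bond 4 brought effort, rest push out)
#2 stroke→R1  (J1: bond 4 brought effort, rest push out)
#3 stroke→I2  (common-e at J1 fixed by 4)

β0 |Sf1
β1 |I1
β2 |R1
β3 |I2
β4 |J1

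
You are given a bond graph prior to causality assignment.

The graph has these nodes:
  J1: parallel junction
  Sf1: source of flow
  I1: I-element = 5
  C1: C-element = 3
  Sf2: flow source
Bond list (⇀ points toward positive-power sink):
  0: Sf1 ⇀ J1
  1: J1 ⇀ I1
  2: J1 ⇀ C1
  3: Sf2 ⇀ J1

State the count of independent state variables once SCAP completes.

2  (C1, I1 all integral)

#0 |Sf1  (Sf1 fixes flow; stroke at Sf1)
#3 |Sf2  (Sf2 (Sf) sets flow on bond)
#1 |I1  (I1 integral (f out))
#2 |J1  (closing 0-jn rule on J1)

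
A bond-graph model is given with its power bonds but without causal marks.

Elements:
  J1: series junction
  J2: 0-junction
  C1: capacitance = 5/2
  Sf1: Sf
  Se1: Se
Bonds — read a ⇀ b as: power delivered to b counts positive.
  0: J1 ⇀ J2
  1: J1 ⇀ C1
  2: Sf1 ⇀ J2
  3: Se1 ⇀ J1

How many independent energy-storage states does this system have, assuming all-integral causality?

1  (C1 all integral)

#2 →Sf1  (source Sf1 imposes f)
#3 →J1  (Se1 (Se) sets effort on bond)
#0 →J2  (only one effort-in slot at J2)
#1 →J1  (common-f at J1 fixed by 0)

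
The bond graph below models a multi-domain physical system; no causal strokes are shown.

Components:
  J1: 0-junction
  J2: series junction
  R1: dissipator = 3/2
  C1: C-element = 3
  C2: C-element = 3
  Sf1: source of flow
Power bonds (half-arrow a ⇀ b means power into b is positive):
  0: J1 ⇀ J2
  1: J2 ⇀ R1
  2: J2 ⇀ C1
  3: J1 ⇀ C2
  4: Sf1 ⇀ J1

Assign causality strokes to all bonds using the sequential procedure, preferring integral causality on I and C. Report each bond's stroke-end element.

b0 →J2
b1 →R1
b2 →J2
b3 →J1
b4 →Sf1

#4 stroke at Sf1  (Sf1 (Sf) sets flow on bond)
#2 stroke at J2  (prefer integral on C1)
#3 stroke at J1  (C2 outputs effort q/C2)
#0 stroke at J2  (J1 effort already set via bond 3)
#1 stroke at R1  (J2 needs exactly one f-in)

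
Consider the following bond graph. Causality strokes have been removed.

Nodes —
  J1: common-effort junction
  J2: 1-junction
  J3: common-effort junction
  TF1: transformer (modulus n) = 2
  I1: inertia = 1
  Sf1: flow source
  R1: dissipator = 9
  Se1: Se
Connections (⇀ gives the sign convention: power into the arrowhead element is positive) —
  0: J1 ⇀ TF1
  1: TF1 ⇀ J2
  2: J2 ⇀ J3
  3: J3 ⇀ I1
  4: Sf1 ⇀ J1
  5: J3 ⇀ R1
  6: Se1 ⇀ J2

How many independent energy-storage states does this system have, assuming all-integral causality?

#4 stroke→Sf1  (source Sf1 imposes f)
#6 stroke→J2  (Se1: effort source, stroke at far end)
#0 stroke→J1  (J1 needs exactly one e-in)
#1 stroke→TF1  (through TF1, causality passes straight; one stroke at TF1)
#2 stroke→J2  (common-f at J2 fixed by 1)
#3 stroke→I1  (I1 outputs flow p/I1)
#5 stroke→J3  (only one effort-in slot at J3)

1  (I1 all integral)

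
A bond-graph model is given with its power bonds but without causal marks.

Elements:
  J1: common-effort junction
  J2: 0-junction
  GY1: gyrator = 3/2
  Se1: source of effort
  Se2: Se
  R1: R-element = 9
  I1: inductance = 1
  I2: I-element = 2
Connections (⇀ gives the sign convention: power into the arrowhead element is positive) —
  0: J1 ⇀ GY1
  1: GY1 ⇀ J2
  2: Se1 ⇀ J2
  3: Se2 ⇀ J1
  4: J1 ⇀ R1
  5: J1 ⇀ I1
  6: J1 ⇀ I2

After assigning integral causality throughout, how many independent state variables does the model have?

β2 |J2  (source Se1 imposes e)
β3 |J1  (Se2 fixes effort; stroke away)
β0 |GY1  (common-e at J1 fixed by 3)
β4 |R1  (J1: bond 3 brought effort, rest push out)
β5 |I1  (J1: bond 3 brought effort, rest push out)
β6 |I2  (common-e at J1 fixed by 3)
β1 |GY1  (common-e at J2 fixed by 2)

2  (I1, I2 all integral)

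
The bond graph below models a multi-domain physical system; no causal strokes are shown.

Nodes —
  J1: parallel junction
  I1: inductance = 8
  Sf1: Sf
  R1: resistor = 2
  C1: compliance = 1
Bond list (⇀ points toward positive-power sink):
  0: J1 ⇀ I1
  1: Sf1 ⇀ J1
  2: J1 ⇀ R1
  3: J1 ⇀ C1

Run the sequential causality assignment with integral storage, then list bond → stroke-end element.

b1 |Sf1  (Sf1: flow source, stroke at near end)
b0 |I1  (I1 outputs flow p/I1)
b3 |J1  (C1 integral (e out))
b2 |R1  (common-e at J1 fixed by 3)

b0 |I1
b1 |Sf1
b2 |R1
b3 |J1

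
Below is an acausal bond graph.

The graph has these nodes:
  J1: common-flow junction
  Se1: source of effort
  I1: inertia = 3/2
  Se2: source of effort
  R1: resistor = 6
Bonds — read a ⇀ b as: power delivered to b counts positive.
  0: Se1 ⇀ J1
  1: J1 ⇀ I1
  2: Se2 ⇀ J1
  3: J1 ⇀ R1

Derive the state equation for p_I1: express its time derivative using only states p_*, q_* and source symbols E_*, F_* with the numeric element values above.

#0 stroke at J1  (source Se1 imposes e)
#2 stroke at J1  (Se2 fixes effort; stroke away)
#1 stroke at I1  (I1 outputs flow p/I1)
#3 stroke at J1  (common-f at J1 fixed by 1)

dp_I1/dt = E_Se1 + E_Se2 - 4*p_I1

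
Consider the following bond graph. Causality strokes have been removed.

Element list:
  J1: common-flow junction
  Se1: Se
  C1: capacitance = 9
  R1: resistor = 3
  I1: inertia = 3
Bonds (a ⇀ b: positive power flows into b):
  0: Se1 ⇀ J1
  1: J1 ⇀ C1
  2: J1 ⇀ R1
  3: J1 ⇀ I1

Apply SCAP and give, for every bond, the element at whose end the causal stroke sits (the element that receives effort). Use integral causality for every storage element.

#0 stroke at J1  (Se1 fixes effort; stroke away)
#1 stroke at J1  (prefer integral on C1)
#3 stroke at I1  (I1: I, integral causality)
#2 stroke at J1  (J1 flow already set via bond 3)

b0 stroke at J1
b1 stroke at J1
b2 stroke at J1
b3 stroke at I1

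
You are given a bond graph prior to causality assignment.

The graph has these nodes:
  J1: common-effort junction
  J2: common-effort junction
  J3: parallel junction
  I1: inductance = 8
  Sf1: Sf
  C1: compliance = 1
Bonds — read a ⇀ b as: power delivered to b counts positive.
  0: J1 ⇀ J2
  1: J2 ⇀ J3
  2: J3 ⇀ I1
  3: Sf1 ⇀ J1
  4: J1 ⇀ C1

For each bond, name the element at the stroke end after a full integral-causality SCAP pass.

b0 →J2
b1 →J3
b2 →I1
b3 →Sf1
b4 →J1

b3 |Sf1  (Sf1 fixes flow; stroke at Sf1)
b2 |I1  (prefer integral on I1)
b1 |J3  (J3: last free bond brings effort in)
b0 |J2  (J2 needs exactly one e-in)
b4 |J1  (closing 0-jn rule on J1)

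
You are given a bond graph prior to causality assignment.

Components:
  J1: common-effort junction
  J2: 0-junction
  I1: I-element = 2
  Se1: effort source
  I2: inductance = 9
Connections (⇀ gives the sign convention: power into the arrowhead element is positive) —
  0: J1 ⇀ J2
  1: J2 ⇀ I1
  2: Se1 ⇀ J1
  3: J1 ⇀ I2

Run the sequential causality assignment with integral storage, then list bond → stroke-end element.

β0 →J2
β1 →I1
β2 →J1
β3 →I2

β2 →J1  (Se1: effort source, stroke at far end)
β0 →J2  (0-jn J1 has e-setter on 2)
β3 →I2  (0-jn J1 has e-setter on 2)
β1 →I1  (0-jn J2 has e-setter on 0)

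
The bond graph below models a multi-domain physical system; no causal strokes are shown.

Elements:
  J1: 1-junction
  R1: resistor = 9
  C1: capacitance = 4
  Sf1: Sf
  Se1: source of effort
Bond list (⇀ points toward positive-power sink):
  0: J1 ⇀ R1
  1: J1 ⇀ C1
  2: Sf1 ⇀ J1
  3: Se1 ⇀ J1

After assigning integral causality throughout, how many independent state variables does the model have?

1  (C1 all integral)

#2 stroke at Sf1  (Sf1: flow source, stroke at near end)
#3 stroke at J1  (Se1 fixes effort; stroke away)
#0 stroke at J1  (1-jn J1 has f-setter on 2)
#1 stroke at J1  (J1 flow already set via bond 2)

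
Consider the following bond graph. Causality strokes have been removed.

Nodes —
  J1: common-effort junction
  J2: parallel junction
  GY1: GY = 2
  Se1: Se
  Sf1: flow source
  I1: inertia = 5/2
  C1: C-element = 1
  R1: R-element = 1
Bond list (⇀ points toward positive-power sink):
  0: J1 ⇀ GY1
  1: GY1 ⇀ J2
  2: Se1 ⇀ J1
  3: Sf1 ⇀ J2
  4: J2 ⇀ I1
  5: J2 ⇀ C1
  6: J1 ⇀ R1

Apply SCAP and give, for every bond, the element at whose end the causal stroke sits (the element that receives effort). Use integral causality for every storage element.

b0 stroke at GY1
b1 stroke at GY1
b2 stroke at J1
b3 stroke at Sf1
b4 stroke at I1
b5 stroke at J2
b6 stroke at R1

#2 →J1  (Se1: effort source, stroke at far end)
#3 →Sf1  (source Sf1 imposes f)
#0 →GY1  (0-jn J1 has e-setter on 2)
#6 →R1  (common-e at J1 fixed by 2)
#1 →GY1  (GY GY1: same side as bond 0)
#4 →I1  (I1 outputs flow p/I1)
#5 →J2  (closing 0-jn rule on J2)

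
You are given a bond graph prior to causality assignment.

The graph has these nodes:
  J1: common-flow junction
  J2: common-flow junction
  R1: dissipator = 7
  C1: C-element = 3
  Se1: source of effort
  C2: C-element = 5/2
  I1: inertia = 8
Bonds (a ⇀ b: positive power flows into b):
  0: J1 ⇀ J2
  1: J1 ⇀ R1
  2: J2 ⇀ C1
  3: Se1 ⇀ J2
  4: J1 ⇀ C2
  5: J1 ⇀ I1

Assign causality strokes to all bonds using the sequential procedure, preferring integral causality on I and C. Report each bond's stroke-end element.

β0 stroke→J1
β1 stroke→J1
β2 stroke→J2
β3 stroke→J2
β4 stroke→J1
β5 stroke→I1

bond 3 →J2  (Se1 fixes effort; stroke away)
bond 2 →J2  (C1: C, integral causality)
bond 0 →J1  (J2: last free bond brings flow in)
bond 4 →J1  (C2 outputs effort q/C2)
bond 5 →I1  (I1: I, integral causality)
bond 1 →J1  (J1 flow already set via bond 5)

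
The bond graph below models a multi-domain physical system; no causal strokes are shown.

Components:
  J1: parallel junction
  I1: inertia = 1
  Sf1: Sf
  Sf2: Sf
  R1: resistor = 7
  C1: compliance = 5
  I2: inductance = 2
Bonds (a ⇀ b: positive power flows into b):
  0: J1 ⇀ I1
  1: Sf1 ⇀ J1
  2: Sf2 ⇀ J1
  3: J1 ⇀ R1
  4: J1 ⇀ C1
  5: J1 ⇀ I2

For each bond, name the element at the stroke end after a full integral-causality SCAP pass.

b1 stroke→Sf1  (Sf1 (Sf) sets flow on bond)
b2 stroke→Sf2  (Sf2: flow source, stroke at near end)
b0 stroke→I1  (prefer integral on I1)
b4 stroke→J1  (prefer integral on C1)
b3 stroke→R1  (J1 effort already set via bond 4)
b5 stroke→I2  (J1: bond 4 brought effort, rest push out)

b0 stroke→I1
b1 stroke→Sf1
b2 stroke→Sf2
b3 stroke→R1
b4 stroke→J1
b5 stroke→I2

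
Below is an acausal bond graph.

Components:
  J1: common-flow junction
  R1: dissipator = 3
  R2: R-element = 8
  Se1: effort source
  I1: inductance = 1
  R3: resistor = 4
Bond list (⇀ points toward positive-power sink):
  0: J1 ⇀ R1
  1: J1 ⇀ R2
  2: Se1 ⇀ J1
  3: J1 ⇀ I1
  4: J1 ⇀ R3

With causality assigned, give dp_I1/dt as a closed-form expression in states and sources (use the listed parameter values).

b2 stroke at J1  (Se1 fixes effort; stroke away)
b3 stroke at I1  (I1: I, integral causality)
b0 stroke at J1  (common-f at J1 fixed by 3)
b1 stroke at J1  (J1: bond 3 brought flow, rest push out)
b4 stroke at J1  (common-f at J1 fixed by 3)

dp_I1/dt = E_Se1 - 15*p_I1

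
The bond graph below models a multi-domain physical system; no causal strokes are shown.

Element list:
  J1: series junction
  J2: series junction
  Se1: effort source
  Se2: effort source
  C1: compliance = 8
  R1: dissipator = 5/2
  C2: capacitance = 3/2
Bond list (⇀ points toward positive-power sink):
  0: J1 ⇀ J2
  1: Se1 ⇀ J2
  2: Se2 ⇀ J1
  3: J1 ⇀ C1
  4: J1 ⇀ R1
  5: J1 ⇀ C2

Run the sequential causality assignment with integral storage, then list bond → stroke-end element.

bond 0 stroke→J1
bond 1 stroke→J2
bond 2 stroke→J1
bond 3 stroke→J1
bond 4 stroke→R1
bond 5 stroke→J1

bond 1 stroke at J2  (Se1: effort source, stroke at far end)
bond 2 stroke at J1  (source Se2 imposes e)
bond 0 stroke at J1  (J2 needs exactly one f-in)
bond 3 stroke at J1  (prefer integral on C1)
bond 5 stroke at J1  (prefer integral on C2)
bond 4 stroke at R1  (J1 needs exactly one f-in)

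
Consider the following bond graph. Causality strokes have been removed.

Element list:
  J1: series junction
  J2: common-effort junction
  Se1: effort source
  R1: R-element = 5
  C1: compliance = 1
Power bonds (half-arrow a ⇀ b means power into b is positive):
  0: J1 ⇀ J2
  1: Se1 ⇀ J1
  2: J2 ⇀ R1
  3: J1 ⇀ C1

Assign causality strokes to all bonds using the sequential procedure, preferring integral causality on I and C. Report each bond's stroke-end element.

#0 |J2
#1 |J1
#2 |R1
#3 |J1

#1 |J1  (Se1: effort source, stroke at far end)
#3 |J1  (C1: C, integral causality)
#0 |J2  (J1: last free bond brings flow in)
#2 |R1  (common-e at J2 fixed by 0)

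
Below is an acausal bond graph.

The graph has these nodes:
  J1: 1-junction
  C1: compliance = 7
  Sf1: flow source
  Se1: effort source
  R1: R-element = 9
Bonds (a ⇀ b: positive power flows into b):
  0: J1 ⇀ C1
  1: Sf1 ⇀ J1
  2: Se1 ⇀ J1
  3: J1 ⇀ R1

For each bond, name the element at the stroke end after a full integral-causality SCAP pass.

bond 1 stroke→Sf1  (source Sf1 imposes f)
bond 2 stroke→J1  (source Se1 imposes e)
bond 0 stroke→J1  (common-f at J1 fixed by 1)
bond 3 stroke→J1  (J1: bond 1 brought flow, rest push out)

β0 →J1
β1 →Sf1
β2 →J1
β3 →J1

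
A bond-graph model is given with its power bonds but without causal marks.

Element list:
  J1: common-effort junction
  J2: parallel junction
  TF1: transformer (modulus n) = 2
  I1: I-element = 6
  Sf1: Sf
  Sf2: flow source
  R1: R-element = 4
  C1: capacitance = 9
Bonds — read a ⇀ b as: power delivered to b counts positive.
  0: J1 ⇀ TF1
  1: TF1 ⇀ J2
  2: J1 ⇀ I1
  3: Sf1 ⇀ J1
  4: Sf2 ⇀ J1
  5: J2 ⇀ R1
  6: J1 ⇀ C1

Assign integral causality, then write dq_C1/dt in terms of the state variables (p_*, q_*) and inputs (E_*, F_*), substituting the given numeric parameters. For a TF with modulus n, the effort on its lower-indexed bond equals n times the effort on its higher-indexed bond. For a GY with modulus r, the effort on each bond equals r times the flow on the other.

dq_C1/dt = F_Sf1 + F_Sf2 - p_I1/6 - q_C1/144

bond 3 stroke→Sf1  (Sf1 fixes flow; stroke at Sf1)
bond 4 stroke→Sf2  (Sf2: flow source, stroke at near end)
bond 2 stroke→I1  (prefer integral on I1)
bond 6 stroke→J1  (C1 integral (e out))
bond 0 stroke→TF1  (common-e at J1 fixed by 6)
bond 1 stroke→J2  (through TF1, causality passes straight; one stroke at TF1)
bond 5 stroke→R1  (J2 effort already set via bond 1)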